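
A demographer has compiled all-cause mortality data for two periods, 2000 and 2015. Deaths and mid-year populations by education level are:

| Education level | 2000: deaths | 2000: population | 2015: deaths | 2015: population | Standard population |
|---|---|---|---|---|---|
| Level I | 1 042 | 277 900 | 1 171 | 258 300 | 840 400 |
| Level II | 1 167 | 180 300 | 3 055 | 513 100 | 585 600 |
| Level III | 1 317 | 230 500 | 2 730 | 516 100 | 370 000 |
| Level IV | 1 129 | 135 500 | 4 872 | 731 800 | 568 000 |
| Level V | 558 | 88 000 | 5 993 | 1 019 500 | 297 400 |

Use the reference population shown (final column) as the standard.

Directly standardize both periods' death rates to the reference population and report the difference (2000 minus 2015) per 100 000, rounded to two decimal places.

33.46

Education-specific rates per 100 000 for 2000: 374.96, 647.25, 571.37, 833.21, 634.09.
For 2015: 453.35, 595.40, 528.97, 665.76, 587.84.
Standard total = 2 661 400; weights = 0.3158, 0.2200, 0.1390, 0.2134, 0.1117.
2000: 0.3158×374.96 + 0.2200×647.25 + 0.1390×571.37 + 0.2134×833.21 + 0.1117×634.09 = 588.9352 per 100 000.
2015: 0.3158×453.35 + 0.2200×595.40 + 0.1390×528.97 + 0.2134×665.76 + 0.1117×587.84 = 555.4786 per 100 000.
Difference = 588.9352 − 555.4786 = 33.4566.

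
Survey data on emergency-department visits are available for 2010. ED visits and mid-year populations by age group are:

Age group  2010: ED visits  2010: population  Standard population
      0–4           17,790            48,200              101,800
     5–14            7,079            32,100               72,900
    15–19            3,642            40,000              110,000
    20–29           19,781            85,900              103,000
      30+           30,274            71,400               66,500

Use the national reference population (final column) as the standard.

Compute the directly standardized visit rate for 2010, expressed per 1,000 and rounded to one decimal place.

254.5

Age-specific rates per 1,000 for 2010: 369.087, 220.530, 91.050, 230.279, 424.006.
Standard total = 454,200; weights = 0.2241, 0.1605, 0.2422, 0.2268, 0.1464.
Standardized rate: 0.2241×369.087 + 0.1605×220.530 + 0.2422×91.050 + 0.2268×230.279 + 0.1464×424.006 = 254.4701 per 1,000.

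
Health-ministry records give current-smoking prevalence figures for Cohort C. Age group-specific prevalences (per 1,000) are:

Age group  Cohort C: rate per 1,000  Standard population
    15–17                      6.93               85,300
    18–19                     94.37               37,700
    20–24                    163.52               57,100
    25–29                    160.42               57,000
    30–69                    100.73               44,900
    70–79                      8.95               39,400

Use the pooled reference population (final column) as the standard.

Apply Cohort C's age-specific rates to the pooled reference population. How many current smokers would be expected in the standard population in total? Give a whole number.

Expected current smokers = Σ (standard pop × age-specific rate ÷ 1,000)
= 85,300×6.93/1,000 + 37,700×94.37/1,000 + 57,100×163.52/1,000 + 57,000×160.42/1,000 + 44,900×100.73/1,000 + 39,400×8.95/1,000
= 591.13 + 3557.75 + 9336.99 + 9143.94 + 4522.78 + 352.63 = 27505.22.

27505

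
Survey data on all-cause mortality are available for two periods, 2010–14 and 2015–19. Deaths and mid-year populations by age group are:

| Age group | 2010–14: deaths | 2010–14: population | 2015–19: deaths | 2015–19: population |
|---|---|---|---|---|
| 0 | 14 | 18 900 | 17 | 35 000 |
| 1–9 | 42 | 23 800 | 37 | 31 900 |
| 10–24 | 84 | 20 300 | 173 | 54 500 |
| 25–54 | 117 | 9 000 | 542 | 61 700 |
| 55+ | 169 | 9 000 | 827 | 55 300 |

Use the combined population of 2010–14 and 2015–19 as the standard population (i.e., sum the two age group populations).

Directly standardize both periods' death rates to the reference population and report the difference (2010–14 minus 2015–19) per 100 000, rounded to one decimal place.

207.7

Age-specific rates per 100 000 for 2010–14: 74.07, 176.47, 413.79, 1300.00, 1877.78.
For 2015–19: 48.57, 115.99, 317.43, 878.44, 1495.48.
Combined standard total = 319 400; weights = 0.1688, 0.1744, 0.2342, 0.2214, 0.2013.
2010–14: 0.1688×74.07 + 0.1744×176.47 + 0.2342×413.79 + 0.2214×1300.00 + 0.2013×1877.78 = 805.9638 per 100 000.
2015–19: 0.1688×48.57 + 0.1744×115.99 + 0.2342×317.43 + 0.2214×878.44 + 0.2013×1495.48 = 598.2707 per 100 000.
Difference = 805.9638 − 598.2707 = 207.6931.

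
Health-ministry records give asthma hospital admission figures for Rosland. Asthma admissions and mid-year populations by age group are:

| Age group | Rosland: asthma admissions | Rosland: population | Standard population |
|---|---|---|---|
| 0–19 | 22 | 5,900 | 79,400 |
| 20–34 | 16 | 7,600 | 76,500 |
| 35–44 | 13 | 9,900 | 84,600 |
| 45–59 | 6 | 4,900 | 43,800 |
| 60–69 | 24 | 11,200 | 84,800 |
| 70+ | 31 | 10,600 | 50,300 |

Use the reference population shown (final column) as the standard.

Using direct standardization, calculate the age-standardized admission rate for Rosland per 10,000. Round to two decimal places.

22.67

Age-specific rates per 10,000 for Rosland: 37.29, 21.05, 13.13, 12.24, 21.43, 29.25.
Standard total = 419,400; weights = 0.1893, 0.1824, 0.2017, 0.1044, 0.2022, 0.1199.
Standardized rate: 0.1893×37.29 + 0.1824×21.05 + 0.2017×13.13 + 0.1044×12.24 + 0.2022×21.43 + 0.1199×29.25 = 22.6672 per 10,000.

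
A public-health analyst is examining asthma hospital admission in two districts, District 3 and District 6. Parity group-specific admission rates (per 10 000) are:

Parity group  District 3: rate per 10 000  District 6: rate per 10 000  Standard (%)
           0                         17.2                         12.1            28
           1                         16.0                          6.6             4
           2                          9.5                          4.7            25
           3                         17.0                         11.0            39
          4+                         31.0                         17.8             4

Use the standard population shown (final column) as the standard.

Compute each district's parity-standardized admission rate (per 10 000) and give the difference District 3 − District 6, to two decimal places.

Standard weights: 0.28, 0.04, 0.25, 0.39, 0.04.
District 3: 0.2800×17.2 + 0.0400×16.0 + 0.2500×9.5 + 0.3900×17.0 + 0.0400×31.0 = 15.7010 per 10 000.
District 6: 0.2800×12.1 + 0.0400×6.6 + 0.2500×4.7 + 0.3900×11.0 + 0.0400×17.8 = 9.8290 per 10 000.
Difference = 15.7010 − 9.8290 = 5.8720.

5.87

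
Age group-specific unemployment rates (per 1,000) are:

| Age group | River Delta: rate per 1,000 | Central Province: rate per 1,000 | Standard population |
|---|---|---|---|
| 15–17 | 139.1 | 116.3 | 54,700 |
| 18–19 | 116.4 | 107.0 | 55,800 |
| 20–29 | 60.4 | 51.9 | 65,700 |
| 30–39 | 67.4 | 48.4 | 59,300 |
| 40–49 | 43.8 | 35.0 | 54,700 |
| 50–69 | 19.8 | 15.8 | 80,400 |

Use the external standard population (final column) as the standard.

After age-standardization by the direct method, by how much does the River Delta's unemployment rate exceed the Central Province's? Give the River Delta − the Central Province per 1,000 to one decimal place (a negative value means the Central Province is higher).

Standard total = 370,600; weights = 0.1476, 0.1506, 0.1773, 0.1600, 0.1476, 0.2169.
The River Delta: 0.1476×139.1 + 0.1506×116.4 + 0.1773×60.4 + 0.1600×67.4 + 0.1476×43.8 + 0.2169×19.8 = 70.3097 per 1,000.
The Central Province: 0.1476×116.3 + 0.1506×107.0 + 0.1773×51.9 + 0.1600×48.4 + 0.1476×35.0 + 0.2169×15.8 = 58.8154 per 1,000.
Difference = 70.3097 − 58.8154 = 11.4943.

11.5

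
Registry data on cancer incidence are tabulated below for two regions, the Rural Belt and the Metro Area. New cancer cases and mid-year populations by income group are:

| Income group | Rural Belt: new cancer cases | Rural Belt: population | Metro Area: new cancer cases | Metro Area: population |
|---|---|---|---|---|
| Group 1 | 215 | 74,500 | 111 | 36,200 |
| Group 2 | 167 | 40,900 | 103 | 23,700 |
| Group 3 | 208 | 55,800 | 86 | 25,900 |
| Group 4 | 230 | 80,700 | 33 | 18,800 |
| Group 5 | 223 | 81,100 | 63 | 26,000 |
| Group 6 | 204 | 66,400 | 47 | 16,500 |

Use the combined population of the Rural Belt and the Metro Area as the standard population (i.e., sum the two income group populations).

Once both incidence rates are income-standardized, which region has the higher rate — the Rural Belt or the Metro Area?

Rural Belt

Income-specific rates per 100,000 for the Rural Belt: 288.59, 408.31, 372.76, 285.01, 274.97, 307.23.
For the Metro Area: 306.63, 434.60, 332.05, 175.53, 242.31, 284.85.
Combined standard total = 546,500; weights = 0.2026, 0.1182, 0.1495, 0.1821, 0.1960, 0.1517.
The Rural Belt: 0.2026×288.59 + 0.1182×408.31 + 0.1495×372.76 + 0.1821×285.01 + 0.1960×274.97 + 0.1517×307.23 = 314.8309 per 100,000.
The Metro Area: 0.2026×306.63 + 0.1182×434.60 + 0.1495×332.05 + 0.1821×175.53 + 0.1960×242.31 + 0.1517×284.85 = 285.7781 per 100,000.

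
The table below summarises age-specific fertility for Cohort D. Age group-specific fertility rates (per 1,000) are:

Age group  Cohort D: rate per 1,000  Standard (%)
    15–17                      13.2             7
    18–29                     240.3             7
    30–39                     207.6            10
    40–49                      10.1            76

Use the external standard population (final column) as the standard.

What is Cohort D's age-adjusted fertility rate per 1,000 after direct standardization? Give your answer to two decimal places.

Standard weights: 0.07, 0.07, 0.10, 0.76.
Standardized rate: 0.0700×13.2 + 0.0700×240.3 + 0.1000×207.6 + 0.7600×10.1 = 46.1810 per 1,000.

46.18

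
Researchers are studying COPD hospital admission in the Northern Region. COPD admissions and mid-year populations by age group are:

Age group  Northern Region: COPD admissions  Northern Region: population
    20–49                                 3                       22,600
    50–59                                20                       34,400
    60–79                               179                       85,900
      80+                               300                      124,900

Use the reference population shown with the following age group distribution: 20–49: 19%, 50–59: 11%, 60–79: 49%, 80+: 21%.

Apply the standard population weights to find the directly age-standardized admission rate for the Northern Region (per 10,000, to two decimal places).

Age-specific rates per 10,000 for the Northern Region: 1.33, 5.81, 20.84, 24.02.
Standard weights: 0.19, 0.11, 0.49, 0.21.
Standardized rate: 0.1900×1.33 + 0.1100×5.81 + 0.4900×20.84 + 0.2100×24.02 = 16.1465 per 10,000.

16.15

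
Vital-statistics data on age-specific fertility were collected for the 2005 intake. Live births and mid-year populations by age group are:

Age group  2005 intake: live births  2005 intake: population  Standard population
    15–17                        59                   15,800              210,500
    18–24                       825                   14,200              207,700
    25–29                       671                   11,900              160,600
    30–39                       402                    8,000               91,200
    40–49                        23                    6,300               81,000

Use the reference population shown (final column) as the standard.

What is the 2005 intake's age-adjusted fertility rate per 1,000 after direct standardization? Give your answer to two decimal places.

35.67

Age-specific rates per 1,000 for the 2005 intake: 3.734, 58.099, 56.387, 50.250, 3.651.
Standard total = 751,000; weights = 0.2803, 0.2766, 0.2138, 0.1214, 0.1079.
Standardized rate: 0.2803×3.734 + 0.2766×58.099 + 0.2138×56.387 + 0.1214×50.250 + 0.1079×3.651 = 35.6689 per 1,000.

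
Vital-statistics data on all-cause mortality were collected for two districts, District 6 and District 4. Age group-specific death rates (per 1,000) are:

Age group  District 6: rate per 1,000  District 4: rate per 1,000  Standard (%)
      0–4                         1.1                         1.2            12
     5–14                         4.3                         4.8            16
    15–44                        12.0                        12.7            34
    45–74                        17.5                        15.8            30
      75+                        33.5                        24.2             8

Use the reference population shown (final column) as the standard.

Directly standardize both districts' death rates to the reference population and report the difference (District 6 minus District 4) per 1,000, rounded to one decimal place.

Standard weights: 0.12, 0.16, 0.34, 0.30, 0.08.
District 6: 0.1200×1.1 + 0.1600×4.3 + 0.3400×12.0 + 0.3000×17.5 + 0.0800×33.5 = 12.8300 per 1,000.
District 4: 0.1200×1.2 + 0.1600×4.8 + 0.3400×12.7 + 0.3000×15.8 + 0.0800×24.2 = 11.9060 per 1,000.
Difference = 12.8300 − 11.9060 = 0.9240.

0.9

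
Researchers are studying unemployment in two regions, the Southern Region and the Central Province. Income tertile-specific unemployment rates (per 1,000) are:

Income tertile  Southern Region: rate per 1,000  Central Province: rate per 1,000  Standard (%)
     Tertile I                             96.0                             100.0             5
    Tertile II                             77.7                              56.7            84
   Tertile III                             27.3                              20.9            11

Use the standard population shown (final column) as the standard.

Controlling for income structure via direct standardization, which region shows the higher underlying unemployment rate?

Southern Region

Standard weights: 0.05, 0.84, 0.11.
The Southern Region: 0.0500×96.0 + 0.8400×77.7 + 0.1100×27.3 = 73.0710 per 1,000.
The Central Province: 0.0500×100.0 + 0.8400×56.7 + 0.1100×20.9 = 54.9270 per 1,000.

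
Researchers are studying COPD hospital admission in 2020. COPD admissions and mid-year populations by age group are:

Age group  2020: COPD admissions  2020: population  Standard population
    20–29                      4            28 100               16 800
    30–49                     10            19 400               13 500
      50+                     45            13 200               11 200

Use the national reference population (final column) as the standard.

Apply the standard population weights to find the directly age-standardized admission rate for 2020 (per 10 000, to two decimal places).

Age-specific rates per 10 000 for 2020: 1.42, 5.15, 34.09.
Standard total = 41 500; weights = 0.4048, 0.3253, 0.2699.
Standardized rate: 0.4048×1.42 + 0.3253×5.15 + 0.2699×34.09 = 11.4535 per 10 000.

11.45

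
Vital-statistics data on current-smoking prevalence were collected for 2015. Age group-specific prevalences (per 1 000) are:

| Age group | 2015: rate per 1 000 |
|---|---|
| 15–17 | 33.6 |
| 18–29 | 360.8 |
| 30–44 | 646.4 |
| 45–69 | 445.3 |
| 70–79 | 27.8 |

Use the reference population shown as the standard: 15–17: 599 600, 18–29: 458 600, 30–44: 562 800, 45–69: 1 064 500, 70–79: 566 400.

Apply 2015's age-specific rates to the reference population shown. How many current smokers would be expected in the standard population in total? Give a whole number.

1039171

Expected current smokers = Σ (standard pop × age-specific rate ÷ 1 000)
= 599 600×33.6/1 000 + 458 600×360.8/1 000 + 562 800×646.4/1 000 + 1 064 500×445.3/1 000 + 566 400×27.8/1 000
= 20146.56 + 165462.88 + 363793.92 + 474021.85 + 15745.92 = 1039171.13.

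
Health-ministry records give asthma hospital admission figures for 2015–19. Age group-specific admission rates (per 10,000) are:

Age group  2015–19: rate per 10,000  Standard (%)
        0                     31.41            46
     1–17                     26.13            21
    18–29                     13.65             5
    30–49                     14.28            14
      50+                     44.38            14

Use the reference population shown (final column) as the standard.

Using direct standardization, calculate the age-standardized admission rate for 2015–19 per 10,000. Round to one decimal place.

28.8

Standard weights: 0.46, 0.21, 0.05, 0.14, 0.14.
Standardized rate: 0.4600×31.41 + 0.2100×26.13 + 0.0500×13.65 + 0.1400×14.28 + 0.1400×44.38 = 28.8308 per 10,000.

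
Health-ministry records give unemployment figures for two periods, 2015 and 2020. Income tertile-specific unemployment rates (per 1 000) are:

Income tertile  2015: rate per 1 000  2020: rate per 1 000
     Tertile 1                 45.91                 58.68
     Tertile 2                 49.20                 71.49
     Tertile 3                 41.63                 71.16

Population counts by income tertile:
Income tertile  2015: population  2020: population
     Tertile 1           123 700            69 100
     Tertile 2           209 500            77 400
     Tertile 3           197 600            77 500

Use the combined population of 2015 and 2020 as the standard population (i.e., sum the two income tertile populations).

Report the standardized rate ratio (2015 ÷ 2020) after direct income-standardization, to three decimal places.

Combined standard total = 754 800; weights = 0.2554, 0.3801, 0.3645.
2015: 0.2554×45.91 + 0.3801×49.20 + 0.3645×41.63 = 45.6006 per 1 000.
2020: 0.2554×58.68 + 0.3801×71.49 + 0.3645×71.16 = 68.0976 per 1 000.
Ratio = 45.6006 ÷ 68.0976 = 0.66964.

0.670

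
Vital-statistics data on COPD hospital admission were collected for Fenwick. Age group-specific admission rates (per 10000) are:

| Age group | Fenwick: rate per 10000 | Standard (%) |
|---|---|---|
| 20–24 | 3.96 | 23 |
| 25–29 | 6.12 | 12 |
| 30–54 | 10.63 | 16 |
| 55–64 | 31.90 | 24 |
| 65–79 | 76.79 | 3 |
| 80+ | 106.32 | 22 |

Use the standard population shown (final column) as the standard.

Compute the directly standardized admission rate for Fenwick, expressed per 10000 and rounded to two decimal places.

36.70

Standard weights: 0.23, 0.12, 0.16, 0.24, 0.03, 0.22.
Standardized rate: 0.2300×3.96 + 0.1200×6.12 + 0.1600×10.63 + 0.2400×31.90 + 0.0300×76.79 + 0.2200×106.32 = 36.6961 per 10000.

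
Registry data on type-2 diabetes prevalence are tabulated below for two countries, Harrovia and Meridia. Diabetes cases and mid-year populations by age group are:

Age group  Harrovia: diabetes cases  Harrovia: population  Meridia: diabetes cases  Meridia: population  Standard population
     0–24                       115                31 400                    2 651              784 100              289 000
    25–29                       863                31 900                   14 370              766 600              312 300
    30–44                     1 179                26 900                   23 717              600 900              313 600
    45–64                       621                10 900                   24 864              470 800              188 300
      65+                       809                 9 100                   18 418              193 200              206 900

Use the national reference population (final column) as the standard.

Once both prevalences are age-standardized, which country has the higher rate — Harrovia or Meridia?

Age-specific rates per 1 000 for Harrovia: 3.662, 27.053, 43.829, 56.972, 88.901.
For Meridia: 3.381, 18.745, 39.469, 52.812, 95.331.
Standard total = 1 310 100; weights = 0.2206, 0.2384, 0.2394, 0.1437, 0.1579.
Harrovia: 0.2206×3.662 + 0.2384×27.053 + 0.2394×43.829 + 0.1437×56.972 + 0.1579×88.901 = 39.9767 per 1 000.
Meridia: 0.2206×3.381 + 0.2384×18.745 + 0.2394×39.469 + 0.1437×52.812 + 0.1579×95.331 = 37.3081 per 1 000.

Harrovia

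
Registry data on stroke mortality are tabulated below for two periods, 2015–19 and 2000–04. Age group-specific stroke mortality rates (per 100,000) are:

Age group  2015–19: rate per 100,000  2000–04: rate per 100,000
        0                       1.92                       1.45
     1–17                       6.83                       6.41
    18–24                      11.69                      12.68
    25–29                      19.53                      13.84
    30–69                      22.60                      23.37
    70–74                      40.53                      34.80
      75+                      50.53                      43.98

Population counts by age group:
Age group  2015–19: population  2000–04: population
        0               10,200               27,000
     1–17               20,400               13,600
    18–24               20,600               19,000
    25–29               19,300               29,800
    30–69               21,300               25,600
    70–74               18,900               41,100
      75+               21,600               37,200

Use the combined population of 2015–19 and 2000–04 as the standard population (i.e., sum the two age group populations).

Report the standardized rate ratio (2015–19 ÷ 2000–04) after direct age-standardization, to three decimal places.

Combined standard total = 325,600; weights = 0.1143, 0.1044, 0.1216, 0.1508, 0.1440, 0.1843, 0.1806.
2015–19: 0.1143×1.92 + 0.1044×6.83 + 0.1216×11.69 + 0.1508×19.53 + 0.1440×22.60 + 0.1843×40.53 + 0.1806×50.53 = 25.1486 per 100,000.
2000–04: 0.1143×1.45 + 0.1044×6.41 + 0.1216×12.68 + 0.1508×13.84 + 0.1440×23.37 + 0.1843×34.80 + 0.1806×43.98 = 22.1856 per 100,000.
Ratio = 25.1486 ÷ 22.1856 = 1.13356.

1.134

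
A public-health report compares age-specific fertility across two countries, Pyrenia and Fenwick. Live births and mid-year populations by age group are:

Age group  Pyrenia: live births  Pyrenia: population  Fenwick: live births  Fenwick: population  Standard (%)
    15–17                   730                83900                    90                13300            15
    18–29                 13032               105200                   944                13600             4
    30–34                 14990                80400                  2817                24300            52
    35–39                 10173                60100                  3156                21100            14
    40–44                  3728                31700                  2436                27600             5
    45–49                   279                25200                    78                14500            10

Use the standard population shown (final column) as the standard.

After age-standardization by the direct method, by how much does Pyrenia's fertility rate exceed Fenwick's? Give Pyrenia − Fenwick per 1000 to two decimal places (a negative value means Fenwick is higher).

43.93

Age-specific rates per 1000 for Pyrenia: 8.701, 123.878, 186.443, 169.268, 117.603, 11.071.
For Fenwick: 6.767, 69.412, 115.926, 149.573, 88.261, 5.379.
Standard weights: 0.15, 0.04, 0.52, 0.14, 0.05, 0.10.
Pyrenia: 0.1500×8.701 + 0.0400×123.878 + 0.5200×186.443 + 0.1400×169.268 + 0.0500×117.603 + 0.1000×11.071 = 133.8953 per 1000.
Fenwick: 0.1500×6.767 + 0.0400×69.412 + 0.5200×115.926 + 0.1400×149.573 + 0.0500×88.261 + 0.1000×5.379 = 89.9642 per 1000.
Difference = 133.8953 − 89.9642 = 43.9310.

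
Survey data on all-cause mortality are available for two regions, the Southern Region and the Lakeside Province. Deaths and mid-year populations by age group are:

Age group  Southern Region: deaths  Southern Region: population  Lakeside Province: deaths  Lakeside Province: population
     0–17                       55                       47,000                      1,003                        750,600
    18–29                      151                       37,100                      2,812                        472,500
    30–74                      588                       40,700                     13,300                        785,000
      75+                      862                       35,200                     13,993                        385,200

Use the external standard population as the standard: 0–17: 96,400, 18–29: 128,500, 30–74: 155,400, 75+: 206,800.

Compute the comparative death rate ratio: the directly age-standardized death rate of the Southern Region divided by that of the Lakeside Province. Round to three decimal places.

0.720

Age-specific rates per 100,000 for the Southern Region: 117.02, 407.01, 1444.72, 2448.86.
For the Lakeside Province: 133.63, 595.13, 1694.27, 3632.66.
Standard total = 587,100; weights = 0.1642, 0.2189, 0.2647, 0.3522.
The Southern Region: 0.1642×117.02 + 0.2189×407.01 + 0.2647×1444.72 + 0.3522×2448.86 = 1353.2882 per 100,000.
The Lakeside Province: 0.1642×133.63 + 0.2189×595.13 + 0.2647×1694.27 + 0.3522×3632.66 = 1880.2231 per 100,000.
Ratio = 1353.2882 ÷ 1880.2231 = 0.71975.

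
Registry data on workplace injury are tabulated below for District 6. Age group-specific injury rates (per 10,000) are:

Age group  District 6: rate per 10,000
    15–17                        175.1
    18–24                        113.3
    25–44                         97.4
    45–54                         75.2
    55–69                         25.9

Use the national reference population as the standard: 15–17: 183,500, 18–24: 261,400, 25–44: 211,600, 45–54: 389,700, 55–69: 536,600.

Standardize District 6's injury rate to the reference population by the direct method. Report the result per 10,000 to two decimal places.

Standard total = 1,582,800; weights = 0.1159, 0.1652, 0.1337, 0.2462, 0.3390.
Standardized rate: 0.1159×175.1 + 0.1652×113.3 + 0.1337×97.4 + 0.2462×75.2 + 0.3390×25.9 = 79.3282 per 10,000.

79.33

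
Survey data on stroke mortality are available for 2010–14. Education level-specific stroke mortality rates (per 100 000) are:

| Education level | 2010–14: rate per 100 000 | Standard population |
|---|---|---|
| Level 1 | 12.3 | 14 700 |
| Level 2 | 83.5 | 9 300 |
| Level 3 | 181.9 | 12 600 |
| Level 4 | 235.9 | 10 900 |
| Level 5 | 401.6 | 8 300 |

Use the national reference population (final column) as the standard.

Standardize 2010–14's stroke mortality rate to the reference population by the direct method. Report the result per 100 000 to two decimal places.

Standard total = 55 800; weights = 0.2634, 0.1667, 0.2258, 0.1953, 0.1487.
Standardized rate: 0.2634×12.3 + 0.1667×83.5 + 0.2258×181.9 + 0.1953×235.9 + 0.1487×401.6 = 164.0482 per 100 000.

164.05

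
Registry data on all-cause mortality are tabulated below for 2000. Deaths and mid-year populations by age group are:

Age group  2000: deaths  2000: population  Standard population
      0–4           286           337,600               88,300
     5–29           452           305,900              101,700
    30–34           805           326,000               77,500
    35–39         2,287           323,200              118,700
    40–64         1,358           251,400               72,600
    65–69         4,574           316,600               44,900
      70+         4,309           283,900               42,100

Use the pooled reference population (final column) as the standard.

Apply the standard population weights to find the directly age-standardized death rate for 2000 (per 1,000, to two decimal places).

5.38

Age-specific rates per 1,000 for 2000: 0.847, 1.478, 2.469, 7.076, 5.402, 14.447, 15.178.
Standard total = 545,800; weights = 0.1618, 0.1863, 0.1420, 0.2175, 0.1330, 0.0823, 0.0771.
Standardized rate: 0.1618×0.847 + 0.1863×1.478 + 0.1420×2.469 + 0.2175×7.076 + 0.1330×5.402 + 0.0823×14.447 + 0.0771×15.178 = 5.3797 per 1,000.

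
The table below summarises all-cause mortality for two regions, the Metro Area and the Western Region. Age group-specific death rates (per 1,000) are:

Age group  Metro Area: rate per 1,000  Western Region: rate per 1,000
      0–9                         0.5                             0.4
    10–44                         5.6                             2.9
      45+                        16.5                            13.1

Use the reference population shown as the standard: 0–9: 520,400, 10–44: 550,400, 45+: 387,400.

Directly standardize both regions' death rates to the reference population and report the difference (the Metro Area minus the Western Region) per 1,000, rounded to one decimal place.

Standard total = 1,458,200; weights = 0.3569, 0.3775, 0.2657.
The Metro Area: 0.3569×0.5 + 0.3775×5.6 + 0.2657×16.5 = 6.6757 per 1,000.
The Western Region: 0.3569×0.4 + 0.3775×2.9 + 0.2657×13.1 = 4.7176 per 1,000.
Difference = 6.6757 − 4.7176 = 1.9581.

2.0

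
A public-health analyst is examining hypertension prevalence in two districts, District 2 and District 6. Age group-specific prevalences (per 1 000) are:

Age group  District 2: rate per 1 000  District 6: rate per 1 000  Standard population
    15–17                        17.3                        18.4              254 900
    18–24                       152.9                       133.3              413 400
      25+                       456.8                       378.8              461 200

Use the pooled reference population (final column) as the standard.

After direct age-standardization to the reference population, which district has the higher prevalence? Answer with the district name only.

Standard total = 1 129 500; weights = 0.2257, 0.3660, 0.4083.
District 2: 0.2257×17.3 + 0.3660×152.9 + 0.4083×456.8 = 246.3876 per 1 000.
District 6: 0.2257×18.4 + 0.3660×133.3 + 0.4083×378.8 = 207.6131 per 1 000.

District 2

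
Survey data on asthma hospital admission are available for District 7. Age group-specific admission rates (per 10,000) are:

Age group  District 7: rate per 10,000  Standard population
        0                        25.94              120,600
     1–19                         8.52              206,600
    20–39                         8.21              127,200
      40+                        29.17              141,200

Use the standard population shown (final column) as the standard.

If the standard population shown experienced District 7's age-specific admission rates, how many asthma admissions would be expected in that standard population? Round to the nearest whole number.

Expected asthma admissions = Σ (standard pop × age-specific rate ÷ 10,000)
= 120,600×25.94/10,000 + 206,600×8.52/10,000 + 127,200×8.21/10,000 + 141,200×29.17/10,000
= 312.84 + 176.02 + 104.43 + 411.88 = 1005.17.

1005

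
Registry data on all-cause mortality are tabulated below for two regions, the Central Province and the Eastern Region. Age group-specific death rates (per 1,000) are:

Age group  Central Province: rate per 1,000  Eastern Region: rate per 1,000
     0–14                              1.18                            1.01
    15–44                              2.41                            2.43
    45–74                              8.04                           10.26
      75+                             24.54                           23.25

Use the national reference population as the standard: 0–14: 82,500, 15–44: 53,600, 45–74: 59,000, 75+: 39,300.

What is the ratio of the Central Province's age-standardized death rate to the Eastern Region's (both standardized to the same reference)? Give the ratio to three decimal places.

Standard total = 234,400; weights = 0.3520, 0.2287, 0.2517, 0.1677.
The Central Province: 0.3520×1.18 + 0.2287×2.41 + 0.2517×8.04 + 0.1677×24.54 = 7.1046 per 1,000.
The Eastern Region: 0.3520×1.01 + 0.2287×2.43 + 0.2517×10.26 + 0.1677×23.25 = 7.3918 per 1,000.
Ratio = 7.1046 ÷ 7.3918 = 0.96114.

0.961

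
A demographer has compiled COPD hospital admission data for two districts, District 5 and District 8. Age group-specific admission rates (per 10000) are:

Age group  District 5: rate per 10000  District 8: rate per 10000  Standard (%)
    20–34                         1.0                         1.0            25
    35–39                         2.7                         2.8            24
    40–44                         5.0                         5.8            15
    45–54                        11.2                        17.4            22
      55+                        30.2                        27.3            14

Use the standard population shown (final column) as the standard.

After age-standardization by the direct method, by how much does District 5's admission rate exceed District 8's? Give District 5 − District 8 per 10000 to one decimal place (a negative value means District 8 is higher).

Standard weights: 0.25, 0.24, 0.15, 0.22, 0.14.
District 5: 0.2500×1.0 + 0.2400×2.7 + 0.1500×5.0 + 0.2200×11.2 + 0.1400×30.2 = 8.3400 per 10000.
District 8: 0.2500×1.0 + 0.2400×2.8 + 0.1500×5.8 + 0.2200×17.4 + 0.1400×27.3 = 9.4420 per 10000.
Difference = 8.3400 − 9.4420 = -1.1020.

-1.1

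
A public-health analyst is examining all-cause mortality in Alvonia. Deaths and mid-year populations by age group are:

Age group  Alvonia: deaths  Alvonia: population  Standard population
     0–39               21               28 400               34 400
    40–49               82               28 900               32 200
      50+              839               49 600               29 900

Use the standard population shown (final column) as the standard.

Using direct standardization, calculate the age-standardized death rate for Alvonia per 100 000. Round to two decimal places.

645.15

Age-specific rates per 100 000 for Alvonia: 73.94, 283.74, 1691.53.
Standard total = 96 500; weights = 0.3565, 0.3337, 0.3098.
Standardized rate: 0.3565×73.94 + 0.3337×283.74 + 0.3098×1691.53 = 645.1483 per 100 000.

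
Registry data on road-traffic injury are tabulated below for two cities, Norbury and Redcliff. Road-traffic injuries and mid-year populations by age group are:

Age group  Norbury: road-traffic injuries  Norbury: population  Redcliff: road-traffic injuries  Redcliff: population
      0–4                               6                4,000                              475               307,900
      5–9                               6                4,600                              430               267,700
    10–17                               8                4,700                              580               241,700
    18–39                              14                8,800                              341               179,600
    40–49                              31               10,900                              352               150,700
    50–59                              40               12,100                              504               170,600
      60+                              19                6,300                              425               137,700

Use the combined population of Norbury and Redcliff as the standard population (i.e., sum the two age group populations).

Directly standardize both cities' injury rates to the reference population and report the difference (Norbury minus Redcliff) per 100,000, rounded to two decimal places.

Age-specific rates per 100,000 for Norbury: 150.00, 130.43, 170.21, 159.09, 284.40, 330.58, 301.59.
For Redcliff: 154.27, 160.63, 239.97, 189.87, 233.58, 295.43, 308.64.
Combined standard total = 1,507,300; weights = 0.2069, 0.1807, 0.1635, 0.1250, 0.1072, 0.1212, 0.0955.
Norbury: 0.2069×150.00 + 0.1807×130.43 + 0.1635×170.21 + 0.1250×159.09 + 0.1072×284.40 + 0.1212×330.58 + 0.0955×301.59 = 201.6854 per 100,000.
Redcliff: 0.2069×154.27 + 0.1807×160.63 + 0.1635×239.97 + 0.1250×189.87 + 0.1072×233.58 + 0.1212×295.43 + 0.0955×308.64 = 214.2372 per 100,000.
Difference = 201.6854 − 214.2372 = -12.5518.

-12.55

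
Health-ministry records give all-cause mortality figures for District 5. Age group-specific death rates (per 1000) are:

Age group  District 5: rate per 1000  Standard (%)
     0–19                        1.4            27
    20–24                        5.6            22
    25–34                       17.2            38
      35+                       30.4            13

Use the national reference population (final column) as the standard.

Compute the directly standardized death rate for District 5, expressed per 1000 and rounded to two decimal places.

Standard weights: 0.27, 0.22, 0.38, 0.13.
Standardized rate: 0.2700×1.4 + 0.2200×5.6 + 0.3800×17.2 + 0.1300×30.4 = 12.0980 per 1000.

12.10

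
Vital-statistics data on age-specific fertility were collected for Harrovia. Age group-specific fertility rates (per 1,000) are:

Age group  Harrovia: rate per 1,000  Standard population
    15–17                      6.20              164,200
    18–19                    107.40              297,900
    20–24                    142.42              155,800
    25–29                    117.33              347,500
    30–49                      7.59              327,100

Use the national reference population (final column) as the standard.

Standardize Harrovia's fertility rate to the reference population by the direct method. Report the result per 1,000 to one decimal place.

Standard total = 1,292,500; weights = 0.1270, 0.2305, 0.1205, 0.2689, 0.2531.
Standardized rate: 0.1270×6.20 + 0.2305×107.40 + 0.1205×142.42 + 0.2689×117.33 + 0.2531×7.59 = 76.1752 per 1,000.

76.2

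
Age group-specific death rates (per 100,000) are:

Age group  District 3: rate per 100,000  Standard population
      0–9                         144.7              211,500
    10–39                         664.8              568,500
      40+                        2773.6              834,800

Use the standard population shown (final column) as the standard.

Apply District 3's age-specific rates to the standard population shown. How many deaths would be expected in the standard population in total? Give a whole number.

Expected deaths = Σ (standard pop × age-specific rate ÷ 100,000)
= 211,500×144.7/100,000 + 568,500×664.8/100,000 + 834,800×2773.6/100,000
= 306.04 + 3779.39 + 23154.01 = 27239.44.

27239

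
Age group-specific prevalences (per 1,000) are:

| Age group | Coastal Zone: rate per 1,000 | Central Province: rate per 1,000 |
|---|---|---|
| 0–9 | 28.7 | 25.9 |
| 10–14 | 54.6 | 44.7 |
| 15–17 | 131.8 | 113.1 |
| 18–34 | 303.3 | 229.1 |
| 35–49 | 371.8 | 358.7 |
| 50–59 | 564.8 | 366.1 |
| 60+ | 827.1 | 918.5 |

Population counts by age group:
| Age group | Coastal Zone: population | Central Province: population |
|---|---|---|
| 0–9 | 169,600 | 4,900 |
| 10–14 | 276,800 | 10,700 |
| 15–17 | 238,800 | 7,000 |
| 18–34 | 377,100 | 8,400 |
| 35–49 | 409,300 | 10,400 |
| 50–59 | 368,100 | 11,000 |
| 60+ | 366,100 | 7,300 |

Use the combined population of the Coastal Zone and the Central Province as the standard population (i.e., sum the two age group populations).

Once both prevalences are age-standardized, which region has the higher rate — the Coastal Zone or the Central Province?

Combined standard total = 2,265,500; weights = 0.0770, 0.1269, 0.1085, 0.1702, 0.1853, 0.1673, 0.1648.
The Coastal Zone: 0.0770×28.7 + 0.1269×54.6 + 0.1085×131.8 + 0.1702×303.3 + 0.1853×371.8 + 0.1673×564.8 + 0.1648×827.1 = 374.7621 per 1,000.
The Central Province: 0.0770×25.9 + 0.1269×44.7 + 0.1085×113.1 + 0.1702×229.1 + 0.1853×358.7 + 0.1673×366.1 + 0.1648×918.5 = 338.0232 per 1,000.

Coastal Zone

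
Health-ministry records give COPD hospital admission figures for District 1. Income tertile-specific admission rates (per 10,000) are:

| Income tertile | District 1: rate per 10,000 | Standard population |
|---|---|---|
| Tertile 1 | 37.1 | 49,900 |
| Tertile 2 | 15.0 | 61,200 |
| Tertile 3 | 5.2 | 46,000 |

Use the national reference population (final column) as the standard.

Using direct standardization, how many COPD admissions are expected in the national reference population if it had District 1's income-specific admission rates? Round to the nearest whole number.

301

Expected COPD admissions = Σ (standard pop × income-specific rate ÷ 10,000)
= 49,900×37.1/10,000 + 61,200×15.0/10,000 + 46,000×5.2/10,000
= 185.13 + 91.80 + 23.92 = 300.85.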